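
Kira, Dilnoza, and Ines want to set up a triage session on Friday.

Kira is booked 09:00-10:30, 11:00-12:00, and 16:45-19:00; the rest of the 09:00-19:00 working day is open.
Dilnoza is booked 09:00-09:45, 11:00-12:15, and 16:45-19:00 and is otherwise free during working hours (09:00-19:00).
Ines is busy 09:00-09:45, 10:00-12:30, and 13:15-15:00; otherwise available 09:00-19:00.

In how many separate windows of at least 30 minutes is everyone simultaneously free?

2

Kira free within 09:00–19:00: 10:30–11:00, 12:00–16:45.
Dilnoza free within 09:00–19:00: 09:45–11:00, 12:15–16:45.
Ines free within 09:00–19:00: 09:45–10:00, 12:30–13:15, 15:00–19:00.
Kira ∩ Dilnoza: 10:30–11:00, 12:15–16:45.
Kira ∩ Dilnoza ∩ Ines: 12:30–13:15, 15:00–16:45.
Windows ≥ 30 min: 12:30–13:15, 15:00–16:45.
That's 2 windows.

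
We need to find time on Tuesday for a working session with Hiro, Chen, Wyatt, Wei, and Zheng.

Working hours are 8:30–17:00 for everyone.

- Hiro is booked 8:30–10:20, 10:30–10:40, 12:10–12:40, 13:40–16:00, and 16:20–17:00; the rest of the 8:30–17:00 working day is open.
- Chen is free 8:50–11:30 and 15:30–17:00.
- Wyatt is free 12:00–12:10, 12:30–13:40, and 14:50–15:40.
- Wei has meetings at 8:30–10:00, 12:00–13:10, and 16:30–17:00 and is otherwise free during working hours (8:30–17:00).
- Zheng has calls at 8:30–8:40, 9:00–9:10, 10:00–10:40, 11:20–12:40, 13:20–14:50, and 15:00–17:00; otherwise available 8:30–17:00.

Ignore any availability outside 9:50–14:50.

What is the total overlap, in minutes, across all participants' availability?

0 minutes

Hiro free within 08:30–17:00: 10:20–10:30, 10:40–12:10, 12:40–13:40, 16:00–16:20.
Wei free within 08:30–17:00: 10:00–12:00, 13:10–16:30.
Zheng free within 08:30–17:00: 08:40–09:00, 09:10–10:00, 10:40–11:20, 12:40–13:20, 14:50–15:00.
Hiro ∩ Chen: 10:20–10:30, 10:40–11:30, 16:00–16:20.
Hiro ∩ Chen ∩ Wyatt: (none).
Hiro ∩ Chen ∩ Wyatt ∩ Wei: (none).
Hiro ∩ Chen ∩ Wyatt ∩ Wei ∩ Zheng: (none).
Restricted to 09:50–14:50: (none).
Total common minutes: 0.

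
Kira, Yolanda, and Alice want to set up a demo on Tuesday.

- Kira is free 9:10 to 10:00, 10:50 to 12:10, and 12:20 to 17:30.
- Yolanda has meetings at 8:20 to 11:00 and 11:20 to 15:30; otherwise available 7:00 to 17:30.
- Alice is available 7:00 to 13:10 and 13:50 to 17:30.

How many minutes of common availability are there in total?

140 minutes

Yolanda free within 07:00–17:30: 07:00–08:20, 11:00–11:20, 15:30–17:30.
Kira ∩ Yolanda: 11:00–11:20, 15:30–17:30.
Kira ∩ Yolanda ∩ Alice: 11:00–11:20, 15:30–17:30.
Total common minutes: 20 + 120 = 140.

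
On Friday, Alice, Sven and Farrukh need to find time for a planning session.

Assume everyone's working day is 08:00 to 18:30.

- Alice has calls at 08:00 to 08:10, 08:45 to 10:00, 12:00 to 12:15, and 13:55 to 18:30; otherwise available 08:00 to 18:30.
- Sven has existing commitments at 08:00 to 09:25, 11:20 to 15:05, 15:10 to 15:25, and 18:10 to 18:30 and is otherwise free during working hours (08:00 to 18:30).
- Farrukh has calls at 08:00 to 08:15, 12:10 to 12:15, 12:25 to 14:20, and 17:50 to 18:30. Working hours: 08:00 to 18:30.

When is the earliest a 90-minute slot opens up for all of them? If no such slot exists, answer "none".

Alice free within 08:00–18:30: 08:10–08:45, 10:00–12:00, 12:15–13:55.
Sven free within 08:00–18:30: 09:25–11:20, 15:05–15:10, 15:25–18:10.
Farrukh free within 08:00–18:30: 08:15–12:10, 12:15–12:25, 14:20–17:50.
Alice ∩ Sven: 10:00–11:20.
Alice ∩ Sven ∩ Farrukh: 10:00–11:20.
Windows ≥ 90 min: (none).

none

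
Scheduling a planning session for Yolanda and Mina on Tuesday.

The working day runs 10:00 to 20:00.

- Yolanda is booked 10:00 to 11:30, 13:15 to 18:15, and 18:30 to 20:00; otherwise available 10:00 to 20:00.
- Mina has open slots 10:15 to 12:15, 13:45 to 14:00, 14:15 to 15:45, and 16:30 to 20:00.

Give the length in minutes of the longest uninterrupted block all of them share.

Yolanda free within 10:00–20:00: 11:30–13:15, 18:15–18:30.
Yolanda ∩ Mina: 11:30–12:15, 18:15–18:30.
Common window lengths: 45, 15 min; longest is 45.

45 minutes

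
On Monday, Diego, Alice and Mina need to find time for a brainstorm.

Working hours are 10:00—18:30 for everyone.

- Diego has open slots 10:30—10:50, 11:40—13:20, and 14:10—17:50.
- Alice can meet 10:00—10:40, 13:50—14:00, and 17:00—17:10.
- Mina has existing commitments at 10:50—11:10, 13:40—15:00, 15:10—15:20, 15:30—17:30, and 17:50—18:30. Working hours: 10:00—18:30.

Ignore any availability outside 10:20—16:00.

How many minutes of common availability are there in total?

Mina free within 10:00–18:30: 10:00–10:50, 11:10–13:40, 15:00–15:10, 15:20–15:30, 17:30–17:50.
Diego ∩ Alice: 10:30–10:40, 17:00–17:10.
Diego ∩ Alice ∩ Mina: 10:30–10:40.
Restricted to 10:20–16:00: 10:30–10:40.
Total common minutes: 10.

10 minutes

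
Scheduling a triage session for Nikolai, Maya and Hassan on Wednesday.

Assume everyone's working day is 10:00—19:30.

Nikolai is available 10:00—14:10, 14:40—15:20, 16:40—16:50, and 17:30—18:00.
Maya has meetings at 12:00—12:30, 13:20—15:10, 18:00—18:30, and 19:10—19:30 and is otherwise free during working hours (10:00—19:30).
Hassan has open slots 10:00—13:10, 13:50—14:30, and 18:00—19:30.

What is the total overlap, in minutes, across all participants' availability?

Maya free within 10:00–19:30: 10:00–12:00, 12:30–13:20, 15:10–18:00, 18:30–19:10.
Nikolai ∩ Maya: 10:00–12:00, 12:30–13:20, 15:10–15:20, 16:40–16:50, 17:30–18:00.
Nikolai ∩ Maya ∩ Hassan: 10:00–12:00, 12:30–13:10.
Total common minutes: 120 + 40 = 160.

160 minutes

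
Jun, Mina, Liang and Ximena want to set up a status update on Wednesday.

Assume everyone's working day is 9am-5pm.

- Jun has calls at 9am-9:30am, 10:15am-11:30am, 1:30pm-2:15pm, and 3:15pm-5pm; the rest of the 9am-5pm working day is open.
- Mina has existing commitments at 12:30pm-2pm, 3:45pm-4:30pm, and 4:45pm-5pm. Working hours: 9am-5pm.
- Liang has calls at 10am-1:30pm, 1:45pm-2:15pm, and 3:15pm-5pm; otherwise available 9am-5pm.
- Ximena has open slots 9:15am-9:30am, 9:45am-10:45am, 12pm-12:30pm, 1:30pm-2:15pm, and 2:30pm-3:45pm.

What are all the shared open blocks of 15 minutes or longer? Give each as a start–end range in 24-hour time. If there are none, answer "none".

Jun free within 09:00–17:00: 09:30–10:15, 11:30–13:30, 14:15–15:15.
Mina free within 09:00–17:00: 09:00–12:30, 14:00–15:45, 16:30–16:45.
Liang free within 09:00–17:00: 09:00–10:00, 13:30–13:45, 14:15–15:15.
Jun ∩ Mina: 09:30–10:15, 11:30–12:30, 14:15–15:15.
Jun ∩ Mina ∩ Liang: 09:30–10:00, 14:15–15:15.
Jun ∩ Mina ∩ Liang ∩ Ximena: 09:45–10:00, 14:30–15:15.
Windows ≥ 15 min: 09:45–10:00, 14:30–15:15.

09:45–10:00, 14:30–15:15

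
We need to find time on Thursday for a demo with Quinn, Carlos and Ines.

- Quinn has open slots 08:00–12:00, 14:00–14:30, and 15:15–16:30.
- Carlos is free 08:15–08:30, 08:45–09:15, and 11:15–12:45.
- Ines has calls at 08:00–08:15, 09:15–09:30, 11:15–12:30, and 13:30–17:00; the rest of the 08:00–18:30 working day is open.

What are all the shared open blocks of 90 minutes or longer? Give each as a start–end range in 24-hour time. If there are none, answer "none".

Ines free within 08:00–18:30: 08:15–09:15, 09:30–11:15, 12:30–13:30, 17:00–18:30.
Quinn ∩ Carlos: 08:15–08:30, 08:45–09:15, 11:15–12:00.
Quinn ∩ Carlos ∩ Ines: 08:15–08:30, 08:45–09:15.
Windows ≥ 90 min: (none).

none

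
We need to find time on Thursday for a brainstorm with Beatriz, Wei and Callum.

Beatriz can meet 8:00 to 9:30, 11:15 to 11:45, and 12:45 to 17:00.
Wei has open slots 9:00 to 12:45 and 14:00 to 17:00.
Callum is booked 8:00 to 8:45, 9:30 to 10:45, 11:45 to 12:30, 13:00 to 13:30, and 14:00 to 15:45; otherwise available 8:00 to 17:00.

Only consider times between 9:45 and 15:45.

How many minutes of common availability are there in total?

30 minutes

Callum free within 08:00–17:00: 08:45–09:30, 10:45–11:45, 12:30–13:00, 13:30–14:00, 15:45–17:00.
Beatriz ∩ Wei: 09:00–09:30, 11:15–11:45, 14:00–17:00.
Beatriz ∩ Wei ∩ Callum: 09:00–09:30, 11:15–11:45, 15:45–17:00.
Restricted to 09:45–15:45: 11:15–11:45.
Total common minutes: 30.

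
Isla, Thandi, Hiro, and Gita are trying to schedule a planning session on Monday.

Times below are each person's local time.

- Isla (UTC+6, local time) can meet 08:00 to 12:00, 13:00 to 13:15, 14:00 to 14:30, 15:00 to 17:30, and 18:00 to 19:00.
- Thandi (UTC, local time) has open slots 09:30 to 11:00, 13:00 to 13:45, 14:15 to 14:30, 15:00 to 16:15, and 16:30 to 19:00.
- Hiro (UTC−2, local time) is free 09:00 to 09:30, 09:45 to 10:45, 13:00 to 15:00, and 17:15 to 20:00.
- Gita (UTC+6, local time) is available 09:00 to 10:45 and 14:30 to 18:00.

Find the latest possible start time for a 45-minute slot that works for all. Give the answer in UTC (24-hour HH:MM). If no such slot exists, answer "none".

Isla → UTC: 02:00–06:00, 07:00–07:15, 08:00–08:30, 09:00–11:30, 12:00–13:00.
Thandi → UTC: 09:30–11:00, 13:00–13:45, 14:15–14:30, 15:00–16:15, 16:30–19:00.
Hiro → UTC: 11:00–11:30, 11:45–12:45, 15:00–17:00, 19:15–22:00.
Gita → UTC: 03:00–04:45, 08:30–12:00.
Isla ∩ Thandi: 09:30–11:00.
Isla ∩ Thandi ∩ Hiro: (none).
Isla ∩ Thandi ∩ Hiro ∩ Gita: (none).
Windows ≥ 45 min: (none).

none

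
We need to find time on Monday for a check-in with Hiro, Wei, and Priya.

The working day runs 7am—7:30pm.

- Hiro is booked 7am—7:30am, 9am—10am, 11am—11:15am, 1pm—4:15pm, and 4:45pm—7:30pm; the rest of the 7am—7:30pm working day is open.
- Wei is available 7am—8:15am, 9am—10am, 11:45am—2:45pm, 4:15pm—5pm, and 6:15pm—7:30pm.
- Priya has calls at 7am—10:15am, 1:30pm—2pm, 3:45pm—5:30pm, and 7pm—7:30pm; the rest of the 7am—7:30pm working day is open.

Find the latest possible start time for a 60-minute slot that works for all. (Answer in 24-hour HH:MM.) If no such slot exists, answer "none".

Hiro free within 07:00–19:30: 07:30–09:00, 10:00–11:00, 11:15–13:00, 16:15–16:45.
Priya free within 07:00–19:30: 10:15–13:30, 14:00–15:45, 17:30–19:00.
Hiro ∩ Wei: 07:30–08:15, 11:45–13:00, 16:15–16:45.
Hiro ∩ Wei ∩ Priya: 11:45–13:00.
Windows ≥ 60 min: 11:45–13:00.
Latest start in the last window 11:45–13:00 is 13:00 − 60 min = 12:00.

12:00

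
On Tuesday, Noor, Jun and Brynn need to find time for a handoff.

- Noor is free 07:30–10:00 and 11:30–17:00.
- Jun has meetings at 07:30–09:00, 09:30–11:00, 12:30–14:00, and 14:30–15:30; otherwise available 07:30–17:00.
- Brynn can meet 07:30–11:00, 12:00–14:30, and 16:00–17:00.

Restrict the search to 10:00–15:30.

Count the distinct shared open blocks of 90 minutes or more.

0

Jun free within 07:30–17:00: 09:00–09:30, 11:00–12:30, 14:00–14:30, 15:30–17:00.
Noor ∩ Jun: 09:00–09:30, 11:30–12:30, 14:00–14:30, 15:30–17:00.
Noor ∩ Jun ∩ Brynn: 09:00–09:30, 12:00–12:30, 14:00–14:30, 16:00–17:00.
Restricted to 10:00–15:30: 12:00–12:30, 14:00–14:30.
Windows ≥ 90 min: (none).
That's 0 windows.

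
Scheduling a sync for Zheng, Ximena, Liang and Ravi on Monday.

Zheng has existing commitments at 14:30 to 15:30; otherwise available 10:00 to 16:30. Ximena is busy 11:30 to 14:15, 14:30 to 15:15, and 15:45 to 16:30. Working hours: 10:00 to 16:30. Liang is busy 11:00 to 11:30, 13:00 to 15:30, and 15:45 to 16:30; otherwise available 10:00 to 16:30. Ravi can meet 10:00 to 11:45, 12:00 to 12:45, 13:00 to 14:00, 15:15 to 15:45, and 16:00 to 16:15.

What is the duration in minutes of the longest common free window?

60 minutes

Zheng free within 10:00–16:30: 10:00–14:30, 15:30–16:30.
Ximena free within 10:00–16:30: 10:00–11:30, 14:15–14:30, 15:15–15:45.
Liang free within 10:00–16:30: 10:00–11:00, 11:30–13:00, 15:30–15:45.
Zheng ∩ Ximena: 10:00–11:30, 14:15–14:30, 15:30–15:45.
Zheng ∩ Ximena ∩ Liang: 10:00–11:00, 15:30–15:45.
Zheng ∩ Ximena ∩ Liang ∩ Ravi: 10:00–11:00, 15:30–15:45.
Common window lengths: 60, 15 min; longest is 60.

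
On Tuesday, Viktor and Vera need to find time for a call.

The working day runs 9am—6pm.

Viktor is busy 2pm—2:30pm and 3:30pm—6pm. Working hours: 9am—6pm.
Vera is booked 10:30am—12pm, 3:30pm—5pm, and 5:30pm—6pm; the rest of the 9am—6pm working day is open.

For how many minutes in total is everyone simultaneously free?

Viktor free within 09:00–18:00: 09:00–14:00, 14:30–15:30.
Vera free within 09:00–18:00: 09:00–10:30, 12:00–15:30, 17:00–17:30.
Viktor ∩ Vera: 09:00–10:30, 12:00–14:00, 14:30–15:30.
Total common minutes: 90 + 120 + 60 = 270.

270 minutes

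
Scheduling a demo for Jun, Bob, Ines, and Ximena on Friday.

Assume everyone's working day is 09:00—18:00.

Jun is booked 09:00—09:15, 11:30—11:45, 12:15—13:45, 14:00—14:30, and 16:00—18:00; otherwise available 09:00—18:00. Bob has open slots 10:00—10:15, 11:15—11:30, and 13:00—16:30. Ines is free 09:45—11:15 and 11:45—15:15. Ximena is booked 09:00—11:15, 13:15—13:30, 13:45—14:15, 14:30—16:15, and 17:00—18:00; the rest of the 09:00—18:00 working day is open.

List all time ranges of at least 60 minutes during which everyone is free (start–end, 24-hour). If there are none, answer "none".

none

Jun free within 09:00–18:00: 09:15–11:30, 11:45–12:15, 13:45–14:00, 14:30–16:00.
Ximena free within 09:00–18:00: 11:15–13:15, 13:30–13:45, 14:15–14:30, 16:15–17:00.
Jun ∩ Bob: 10:00–10:15, 11:15–11:30, 13:45–14:00, 14:30–16:00.
Jun ∩ Bob ∩ Ines: 10:00–10:15, 13:45–14:00, 14:30–15:15.
Jun ∩ Bob ∩ Ines ∩ Ximena: (none).
Windows ≥ 60 min: (none).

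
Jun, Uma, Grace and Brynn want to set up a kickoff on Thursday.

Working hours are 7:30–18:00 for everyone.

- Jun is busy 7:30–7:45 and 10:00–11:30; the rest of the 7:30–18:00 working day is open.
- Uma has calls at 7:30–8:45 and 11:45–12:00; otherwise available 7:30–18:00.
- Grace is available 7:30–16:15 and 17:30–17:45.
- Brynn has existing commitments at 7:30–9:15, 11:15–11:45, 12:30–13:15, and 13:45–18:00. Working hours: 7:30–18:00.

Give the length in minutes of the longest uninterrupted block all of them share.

Jun free within 07:30–18:00: 07:45–10:00, 11:30–18:00.
Uma free within 07:30–18:00: 08:45–11:45, 12:00–18:00.
Brynn free within 07:30–18:00: 09:15–11:15, 11:45–12:30, 13:15–13:45.
Jun ∩ Uma: 08:45–10:00, 11:30–11:45, 12:00–18:00.
Jun ∩ Uma ∩ Grace: 08:45–10:00, 11:30–11:45, 12:00–16:15, 17:30–17:45.
Jun ∩ Uma ∩ Grace ∩ Brynn: 09:15–10:00, 12:00–12:30, 13:15–13:45.
Common window lengths: 45, 30, 30 min; longest is 45.

45 minutes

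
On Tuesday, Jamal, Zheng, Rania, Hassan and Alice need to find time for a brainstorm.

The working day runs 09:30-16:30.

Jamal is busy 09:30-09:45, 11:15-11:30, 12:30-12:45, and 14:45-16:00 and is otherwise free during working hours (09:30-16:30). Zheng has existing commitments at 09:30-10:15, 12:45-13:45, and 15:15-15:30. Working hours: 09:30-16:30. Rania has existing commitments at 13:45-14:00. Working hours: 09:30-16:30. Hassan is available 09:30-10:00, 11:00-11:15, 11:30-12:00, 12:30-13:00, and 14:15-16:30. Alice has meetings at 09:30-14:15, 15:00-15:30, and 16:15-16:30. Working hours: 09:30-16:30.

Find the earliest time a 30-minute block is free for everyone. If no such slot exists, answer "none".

Jamal free within 09:30–16:30: 09:45–11:15, 11:30–12:30, 12:45–14:45, 16:00–16:30.
Zheng free within 09:30–16:30: 10:15–12:45, 13:45–15:15, 15:30–16:30.
Rania free within 09:30–16:30: 09:30–13:45, 14:00–16:30.
Alice free within 09:30–16:30: 14:15–15:00, 15:30–16:15.
Jamal ∩ Zheng: 10:15–11:15, 11:30–12:30, 13:45–14:45, 16:00–16:30.
Jamal ∩ Zheng ∩ Rania: 10:15–11:15, 11:30–12:30, 14:00–14:45, 16:00–16:30.
Jamal ∩ Zheng ∩ Rania ∩ Hassan: 11:00–11:15, 11:30–12:00, 14:15–14:45, 16:00–16:30.
Jamal ∩ Zheng ∩ Rania ∩ Hassan ∩ Alice: 14:15–14:45, 16:00–16:15.
Windows ≥ 30 min: 14:15–14:45.
Earliest such window starts at 14:15.

14:15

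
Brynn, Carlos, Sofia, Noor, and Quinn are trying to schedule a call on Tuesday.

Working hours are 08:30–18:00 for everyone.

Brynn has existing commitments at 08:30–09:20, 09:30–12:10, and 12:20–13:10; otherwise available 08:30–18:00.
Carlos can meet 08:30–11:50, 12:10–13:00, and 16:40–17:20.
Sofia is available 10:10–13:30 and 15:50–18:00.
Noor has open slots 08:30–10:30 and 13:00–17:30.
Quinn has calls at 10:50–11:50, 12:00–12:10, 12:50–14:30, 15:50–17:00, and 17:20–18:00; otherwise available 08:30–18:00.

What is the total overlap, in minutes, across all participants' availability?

20 minutes

Brynn free within 08:30–18:00: 09:20–09:30, 12:10–12:20, 13:10–18:00.
Quinn free within 08:30–18:00: 08:30–10:50, 11:50–12:00, 12:10–12:50, 14:30–15:50, 17:00–17:20.
Brynn ∩ Carlos: 09:20–09:30, 12:10–12:20, 16:40–17:20.
Brynn ∩ Carlos ∩ Sofia: 12:10–12:20, 16:40–17:20.
Brynn ∩ Carlos ∩ Sofia ∩ Noor: 16:40–17:20.
Brynn ∩ Carlos ∩ Sofia ∩ Noor ∩ Quinn: 17:00–17:20.
Total common minutes: 20.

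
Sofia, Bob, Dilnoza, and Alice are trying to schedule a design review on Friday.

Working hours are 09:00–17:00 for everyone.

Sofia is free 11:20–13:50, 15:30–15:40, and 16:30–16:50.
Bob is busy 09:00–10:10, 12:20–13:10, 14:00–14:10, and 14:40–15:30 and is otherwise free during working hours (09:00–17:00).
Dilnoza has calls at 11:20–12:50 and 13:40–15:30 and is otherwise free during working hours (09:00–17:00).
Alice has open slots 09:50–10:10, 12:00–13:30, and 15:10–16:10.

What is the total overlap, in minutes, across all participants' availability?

Bob free within 09:00–17:00: 10:10–12:20, 13:10–14:00, 14:10–14:40, 15:30–17:00.
Dilnoza free within 09:00–17:00: 09:00–11:20, 12:50–13:40, 15:30–17:00.
Sofia ∩ Bob: 11:20–12:20, 13:10–13:50, 15:30–15:40, 16:30–16:50.
Sofia ∩ Bob ∩ Dilnoza: 13:10–13:40, 15:30–15:40, 16:30–16:50.
Sofia ∩ Bob ∩ Dilnoza ∩ Alice: 13:10–13:30, 15:30–15:40.
Total common minutes: 20 + 10 = 30.

30 minutes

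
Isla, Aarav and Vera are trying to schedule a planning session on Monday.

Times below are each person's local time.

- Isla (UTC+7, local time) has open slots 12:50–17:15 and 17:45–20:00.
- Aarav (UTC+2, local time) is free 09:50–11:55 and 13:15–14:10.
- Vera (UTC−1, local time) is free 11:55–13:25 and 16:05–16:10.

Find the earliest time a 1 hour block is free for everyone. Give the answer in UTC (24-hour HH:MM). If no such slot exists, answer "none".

none

Isla → UTC: 05:50–10:15, 10:45–13:00.
Aarav → UTC: 07:50–09:55, 11:15–12:10.
Vera → UTC: 12:55–14:25, 17:05–17:10.
Isla ∩ Aarav: 07:50–09:55, 11:15–12:10.
Isla ∩ Aarav ∩ Vera: (none).
Windows ≥ 60 min: (none).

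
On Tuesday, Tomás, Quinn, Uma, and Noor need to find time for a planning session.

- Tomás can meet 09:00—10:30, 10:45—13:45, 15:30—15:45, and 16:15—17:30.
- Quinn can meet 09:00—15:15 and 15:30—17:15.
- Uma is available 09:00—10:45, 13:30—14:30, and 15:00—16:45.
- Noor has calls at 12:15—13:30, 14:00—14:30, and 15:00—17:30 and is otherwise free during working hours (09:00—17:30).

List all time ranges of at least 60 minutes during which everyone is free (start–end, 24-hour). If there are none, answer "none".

Noor free within 09:00–17:30: 09:00–12:15, 13:30–14:00, 14:30–15:00.
Tomás ∩ Quinn: 09:00–10:30, 10:45–13:45, 15:30–15:45, 16:15–17:15.
Tomás ∩ Quinn ∩ Uma: 09:00–10:30, 13:30–13:45, 15:30–15:45, 16:15–16:45.
Tomás ∩ Quinn ∩ Uma ∩ Noor: 09:00–10:30, 13:30–13:45.
Windows ≥ 60 min: 09:00–10:30.

09:00–10:30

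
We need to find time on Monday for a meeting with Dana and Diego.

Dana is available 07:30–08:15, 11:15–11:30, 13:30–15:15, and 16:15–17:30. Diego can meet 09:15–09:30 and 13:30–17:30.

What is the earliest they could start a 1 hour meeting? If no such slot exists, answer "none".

13:30

Dana ∩ Diego: 13:30–15:15, 16:15–17:30.
Windows ≥ 60 min: 13:30–15:15, 16:15–17:30.
Earliest such window starts at 13:30.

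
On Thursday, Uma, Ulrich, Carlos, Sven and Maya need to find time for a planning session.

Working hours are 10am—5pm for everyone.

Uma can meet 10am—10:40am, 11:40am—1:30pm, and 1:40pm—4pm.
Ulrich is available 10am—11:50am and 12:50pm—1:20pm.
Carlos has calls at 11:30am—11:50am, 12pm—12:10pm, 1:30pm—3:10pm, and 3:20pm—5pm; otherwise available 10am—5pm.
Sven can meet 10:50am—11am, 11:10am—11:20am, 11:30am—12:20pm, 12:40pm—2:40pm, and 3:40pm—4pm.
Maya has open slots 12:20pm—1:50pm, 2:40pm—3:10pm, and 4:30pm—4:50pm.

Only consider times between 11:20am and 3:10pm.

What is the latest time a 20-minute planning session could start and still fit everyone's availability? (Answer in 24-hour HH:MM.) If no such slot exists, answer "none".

13:00

Carlos free within 10:00–17:00: 10:00–11:30, 11:50–12:00, 12:10–13:30, 15:10–15:20.
Uma ∩ Ulrich: 10:00–10:40, 11:40–11:50, 12:50–13:20.
Uma ∩ Ulrich ∩ Carlos: 10:00–10:40, 12:50–13:20.
Uma ∩ Ulrich ∩ Carlos ∩ Sven: 12:50–13:20.
Uma ∩ Ulrich ∩ Carlos ∩ Sven ∩ Maya: 12:50–13:20.
Restricted to 11:20–15:10: 12:50–13:20.
Windows ≥ 20 min: 12:50–13:20.
Latest start in the last window 12:50–13:20 is 13:20 − 20 min = 13:00.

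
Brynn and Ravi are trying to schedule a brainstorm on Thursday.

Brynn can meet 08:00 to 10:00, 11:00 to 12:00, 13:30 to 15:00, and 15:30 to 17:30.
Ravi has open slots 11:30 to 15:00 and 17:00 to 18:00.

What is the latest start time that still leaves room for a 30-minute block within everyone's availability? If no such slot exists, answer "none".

17:00

Brynn ∩ Ravi: 11:30–12:00, 13:30–15:00, 17:00–17:30.
Windows ≥ 30 min: 11:30–12:00, 13:30–15:00, 17:00–17:30.
Latest start in the last window 17:00–17:30 is 17:30 − 30 min = 17:00.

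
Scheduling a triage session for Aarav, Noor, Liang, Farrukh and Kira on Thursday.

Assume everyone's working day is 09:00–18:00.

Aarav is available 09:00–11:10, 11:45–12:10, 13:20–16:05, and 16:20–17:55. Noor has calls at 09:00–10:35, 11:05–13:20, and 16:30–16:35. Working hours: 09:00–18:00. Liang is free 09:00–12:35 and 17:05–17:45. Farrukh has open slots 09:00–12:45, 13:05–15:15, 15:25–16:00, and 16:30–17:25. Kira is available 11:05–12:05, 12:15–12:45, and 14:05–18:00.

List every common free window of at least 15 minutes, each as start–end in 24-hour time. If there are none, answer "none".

Noor free within 09:00–18:00: 10:35–11:05, 13:20–16:30, 16:35–18:00.
Aarav ∩ Noor: 10:35–11:05, 13:20–16:05, 16:20–16:30, 16:35–17:55.
Aarav ∩ Noor ∩ Liang: 10:35–11:05, 17:05–17:45.
Aarav ∩ Noor ∩ Liang ∩ Farrukh: 10:35–11:05, 17:05–17:25.
Aarav ∩ Noor ∩ Liang ∩ Farrukh ∩ Kira: 17:05–17:25.
Windows ≥ 15 min: 17:05–17:25.

17:05–17:25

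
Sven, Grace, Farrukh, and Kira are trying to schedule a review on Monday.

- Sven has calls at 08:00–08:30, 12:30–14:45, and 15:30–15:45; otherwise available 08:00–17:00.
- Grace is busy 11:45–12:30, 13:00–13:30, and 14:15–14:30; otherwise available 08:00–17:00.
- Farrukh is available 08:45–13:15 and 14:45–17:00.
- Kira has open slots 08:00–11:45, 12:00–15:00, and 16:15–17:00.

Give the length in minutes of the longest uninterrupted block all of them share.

180 minutes

Sven free within 08:00–17:00: 08:30–12:30, 14:45–15:30, 15:45–17:00.
Grace free within 08:00–17:00: 08:00–11:45, 12:30–13:00, 13:30–14:15, 14:30–17:00.
Sven ∩ Grace: 08:30–11:45, 14:45–15:30, 15:45–17:00.
Sven ∩ Grace ∩ Farrukh: 08:45–11:45, 14:45–15:30, 15:45–17:00.
Sven ∩ Grace ∩ Farrukh ∩ Kira: 08:45–11:45, 14:45–15:00, 16:15–17:00.
Common window lengths: 180, 15, 45 min; longest is 180.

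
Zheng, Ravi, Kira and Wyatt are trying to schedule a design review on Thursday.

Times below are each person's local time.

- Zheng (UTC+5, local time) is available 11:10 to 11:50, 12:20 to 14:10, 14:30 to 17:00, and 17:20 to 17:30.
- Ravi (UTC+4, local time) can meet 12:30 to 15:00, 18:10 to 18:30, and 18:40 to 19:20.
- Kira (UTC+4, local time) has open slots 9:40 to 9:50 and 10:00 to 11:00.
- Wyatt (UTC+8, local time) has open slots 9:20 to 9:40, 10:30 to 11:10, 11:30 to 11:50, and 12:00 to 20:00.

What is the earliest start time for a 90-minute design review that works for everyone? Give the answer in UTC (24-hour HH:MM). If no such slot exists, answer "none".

none

Zheng → UTC: 06:10–06:50, 07:20–09:10, 09:30–12:00, 12:20–12:30.
Ravi → UTC: 08:30–11:00, 14:10–14:30, 14:40–15:20.
Kira → UTC: 05:40–05:50, 06:00–07:00.
Wyatt → UTC: 01:20–01:40, 02:30–03:10, 03:30–03:50, 04:00–12:00.
Zheng ∩ Ravi: 08:30–09:10, 09:30–11:00.
Zheng ∩ Ravi ∩ Kira: (none).
Zheng ∩ Ravi ∩ Kira ∩ Wyatt: (none).
Windows ≥ 90 min: (none).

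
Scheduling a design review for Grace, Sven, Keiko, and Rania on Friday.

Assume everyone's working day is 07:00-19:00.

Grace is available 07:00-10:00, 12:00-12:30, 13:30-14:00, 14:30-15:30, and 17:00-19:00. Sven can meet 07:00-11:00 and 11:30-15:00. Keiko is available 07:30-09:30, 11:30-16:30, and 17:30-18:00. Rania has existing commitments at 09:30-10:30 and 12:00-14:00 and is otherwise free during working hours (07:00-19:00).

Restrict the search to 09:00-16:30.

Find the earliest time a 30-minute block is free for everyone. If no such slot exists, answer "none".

Rania free within 07:00–19:00: 07:00–09:30, 10:30–12:00, 14:00–19:00.
Grace ∩ Sven: 07:00–10:00, 12:00–12:30, 13:30–14:00, 14:30–15:00.
Grace ∩ Sven ∩ Keiko: 07:30–09:30, 12:00–12:30, 13:30–14:00, 14:30–15:00.
Grace ∩ Sven ∩ Keiko ∩ Rania: 07:30–09:30, 14:30–15:00.
Restricted to 09:00–16:30: 09:00–09:30, 14:30–15:00.
Windows ≥ 30 min: 09:00–09:30, 14:30–15:00.
Earliest such window starts at 09:00.

09:00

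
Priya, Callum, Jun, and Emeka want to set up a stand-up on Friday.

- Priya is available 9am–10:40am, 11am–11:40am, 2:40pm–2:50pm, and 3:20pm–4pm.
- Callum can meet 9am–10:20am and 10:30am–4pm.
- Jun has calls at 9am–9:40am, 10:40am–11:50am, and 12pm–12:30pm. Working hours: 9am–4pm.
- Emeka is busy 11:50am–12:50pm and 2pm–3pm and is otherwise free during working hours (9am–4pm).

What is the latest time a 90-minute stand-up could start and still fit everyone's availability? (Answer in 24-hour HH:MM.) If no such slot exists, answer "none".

none

Jun free within 09:00–16:00: 09:40–10:40, 11:50–12:00, 12:30–16:00.
Emeka free within 09:00–16:00: 09:00–11:50, 12:50–14:00, 15:00–16:00.
Priya ∩ Callum: 09:00–10:20, 10:30–10:40, 11:00–11:40, 14:40–14:50, 15:20–16:00.
Priya ∩ Callum ∩ Jun: 09:40–10:20, 10:30–10:40, 14:40–14:50, 15:20–16:00.
Priya ∩ Callum ∩ Jun ∩ Emeka: 09:40–10:20, 10:30–10:40, 15:20–16:00.
Windows ≥ 90 min: (none).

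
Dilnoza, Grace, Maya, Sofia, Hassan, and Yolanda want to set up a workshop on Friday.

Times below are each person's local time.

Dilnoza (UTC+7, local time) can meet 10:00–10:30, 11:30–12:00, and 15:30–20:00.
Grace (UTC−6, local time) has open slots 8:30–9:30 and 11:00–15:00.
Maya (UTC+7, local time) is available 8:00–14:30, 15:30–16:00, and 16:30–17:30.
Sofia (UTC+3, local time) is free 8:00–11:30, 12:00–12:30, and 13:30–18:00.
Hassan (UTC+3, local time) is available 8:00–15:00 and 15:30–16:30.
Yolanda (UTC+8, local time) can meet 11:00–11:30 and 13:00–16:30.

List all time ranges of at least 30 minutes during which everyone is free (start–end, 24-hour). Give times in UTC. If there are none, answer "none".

none

Dilnoza → UTC: 03:00–03:30, 04:30–05:00, 08:30–13:00.
Grace → UTC: 14:30–15:30, 17:00–21:00.
Maya → UTC: 01:00–07:30, 08:30–09:00, 09:30–10:30.
Sofia → UTC: 05:00–08:30, 09:00–09:30, 10:30–15:00.
Hassan → UTC: 05:00–12:00, 12:30–13:30.
Yolanda → UTC: 03:00–03:30, 05:00–08:30.
Dilnoza ∩ Grace: (none).
Dilnoza ∩ Grace ∩ Maya: (none).
Dilnoza ∩ Grace ∩ Maya ∩ Sofia: (none).
Dilnoza ∩ Grace ∩ Maya ∩ Sofia ∩ Hassan: (none).
Dilnoza ∩ Grace ∩ Maya ∩ Sofia ∩ Hassan ∩ Yolanda: (none).
Windows ≥ 30 min: (none).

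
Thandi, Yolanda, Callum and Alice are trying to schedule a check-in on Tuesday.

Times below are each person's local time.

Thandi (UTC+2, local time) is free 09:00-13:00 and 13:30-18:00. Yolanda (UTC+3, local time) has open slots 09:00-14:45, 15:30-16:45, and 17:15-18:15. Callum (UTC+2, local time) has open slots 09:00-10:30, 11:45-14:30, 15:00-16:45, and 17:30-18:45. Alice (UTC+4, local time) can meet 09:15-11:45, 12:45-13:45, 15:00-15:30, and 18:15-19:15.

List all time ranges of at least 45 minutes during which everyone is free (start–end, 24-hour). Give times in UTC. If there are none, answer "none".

Thandi → UTC: 07:00–11:00, 11:30–16:00.
Yolanda → UTC: 06:00–11:45, 12:30–13:45, 14:15–15:15.
Callum → UTC: 07:00–08:30, 09:45–12:30, 13:00–14:45, 15:30–16:45.
Alice → UTC: 05:15–07:45, 08:45–09:45, 11:00–11:30, 14:15–15:15.
Thandi ∩ Yolanda: 07:00–11:00, 11:30–11:45, 12:30–13:45, 14:15–15:15.
Thandi ∩ Yolanda ∩ Callum: 07:00–08:30, 09:45–11:00, 11:30–11:45, 13:00–13:45, 14:15–14:45.
Thandi ∩ Yolanda ∩ Callum ∩ Alice: 07:00–07:45, 14:15–14:45.
Windows ≥ 45 min: 07:00–07:45.

07:00–07:45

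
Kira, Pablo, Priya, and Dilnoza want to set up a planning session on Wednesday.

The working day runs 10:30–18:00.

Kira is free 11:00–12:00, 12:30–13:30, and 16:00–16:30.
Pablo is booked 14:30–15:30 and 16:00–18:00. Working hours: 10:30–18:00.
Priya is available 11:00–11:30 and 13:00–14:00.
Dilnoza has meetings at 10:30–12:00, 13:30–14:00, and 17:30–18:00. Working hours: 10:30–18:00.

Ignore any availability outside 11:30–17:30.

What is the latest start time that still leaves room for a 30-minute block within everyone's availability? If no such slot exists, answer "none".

13:00

Pablo free within 10:30–18:00: 10:30–14:30, 15:30–16:00.
Dilnoza free within 10:30–18:00: 12:00–13:30, 14:00–17:30.
Kira ∩ Pablo: 11:00–12:00, 12:30–13:30.
Kira ∩ Pablo ∩ Priya: 11:00–11:30, 13:00–13:30.
Kira ∩ Pablo ∩ Priya ∩ Dilnoza: 13:00–13:30.
Restricted to 11:30–17:30: 13:00–13:30.
Windows ≥ 30 min: 13:00–13:30.
Latest start in the last window 13:00–13:30 is 13:30 − 30 min = 13:00.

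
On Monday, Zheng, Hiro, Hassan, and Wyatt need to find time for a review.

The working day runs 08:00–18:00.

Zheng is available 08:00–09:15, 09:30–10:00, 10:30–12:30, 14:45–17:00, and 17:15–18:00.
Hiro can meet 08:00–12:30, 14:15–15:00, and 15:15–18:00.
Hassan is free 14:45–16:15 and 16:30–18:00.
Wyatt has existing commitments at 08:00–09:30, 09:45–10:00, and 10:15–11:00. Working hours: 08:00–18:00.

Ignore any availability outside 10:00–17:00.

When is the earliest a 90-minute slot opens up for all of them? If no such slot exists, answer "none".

Wyatt free within 08:00–18:00: 09:30–09:45, 10:00–10:15, 11:00–18:00.
Zheng ∩ Hiro: 08:00–09:15, 09:30–10:00, 10:30–12:30, 14:45–15:00, 15:15–17:00, 17:15–18:00.
Zheng ∩ Hiro ∩ Hassan: 14:45–15:00, 15:15–16:15, 16:30–17:00, 17:15–18:00.
Zheng ∩ Hiro ∩ Hassan ∩ Wyatt: 14:45–15:00, 15:15–16:15, 16:30–17:00, 17:15–18:00.
Restricted to 10:00–17:00: 14:45–15:00, 15:15–16:15, 16:30–17:00.
Windows ≥ 90 min: (none).

none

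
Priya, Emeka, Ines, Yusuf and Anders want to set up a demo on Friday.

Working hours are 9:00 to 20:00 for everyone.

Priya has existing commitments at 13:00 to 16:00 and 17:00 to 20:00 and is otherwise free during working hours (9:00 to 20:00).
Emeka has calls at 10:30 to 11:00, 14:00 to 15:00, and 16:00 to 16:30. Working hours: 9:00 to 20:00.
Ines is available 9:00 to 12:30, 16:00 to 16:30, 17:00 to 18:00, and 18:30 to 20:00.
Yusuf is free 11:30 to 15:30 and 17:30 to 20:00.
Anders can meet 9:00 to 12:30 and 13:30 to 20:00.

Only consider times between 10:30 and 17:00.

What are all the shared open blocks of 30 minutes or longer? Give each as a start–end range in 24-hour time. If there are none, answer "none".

11:30–12:30

Priya free within 09:00–20:00: 09:00–13:00, 16:00–17:00.
Emeka free within 09:00–20:00: 09:00–10:30, 11:00–14:00, 15:00–16:00, 16:30–20:00.
Priya ∩ Emeka: 09:00–10:30, 11:00–13:00, 16:30–17:00.
Priya ∩ Emeka ∩ Ines: 09:00–10:30, 11:00–12:30.
Priya ∩ Emeka ∩ Ines ∩ Yusuf: 11:30–12:30.
Priya ∩ Emeka ∩ Ines ∩ Yusuf ∩ Anders: 11:30–12:30.
Restricted to 10:30–17:00: 11:30–12:30.
Windows ≥ 30 min: 11:30–12:30.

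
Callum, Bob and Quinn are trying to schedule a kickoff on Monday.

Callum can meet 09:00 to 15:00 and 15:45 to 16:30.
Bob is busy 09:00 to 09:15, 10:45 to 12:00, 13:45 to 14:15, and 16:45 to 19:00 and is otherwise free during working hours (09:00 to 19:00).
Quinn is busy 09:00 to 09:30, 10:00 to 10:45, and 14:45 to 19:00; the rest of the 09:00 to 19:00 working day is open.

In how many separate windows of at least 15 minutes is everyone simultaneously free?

Bob free within 09:00–19:00: 09:15–10:45, 12:00–13:45, 14:15–16:45.
Quinn free within 09:00–19:00: 09:30–10:00, 10:45–14:45.
Callum ∩ Bob: 09:15–10:45, 12:00–13:45, 14:15–15:00, 15:45–16:30.
Callum ∩ Bob ∩ Quinn: 09:30–10:00, 12:00–13:45, 14:15–14:45.
Windows ≥ 15 min: 09:30–10:00, 12:00–13:45, 14:15–14:45.
That's 3 windows.

3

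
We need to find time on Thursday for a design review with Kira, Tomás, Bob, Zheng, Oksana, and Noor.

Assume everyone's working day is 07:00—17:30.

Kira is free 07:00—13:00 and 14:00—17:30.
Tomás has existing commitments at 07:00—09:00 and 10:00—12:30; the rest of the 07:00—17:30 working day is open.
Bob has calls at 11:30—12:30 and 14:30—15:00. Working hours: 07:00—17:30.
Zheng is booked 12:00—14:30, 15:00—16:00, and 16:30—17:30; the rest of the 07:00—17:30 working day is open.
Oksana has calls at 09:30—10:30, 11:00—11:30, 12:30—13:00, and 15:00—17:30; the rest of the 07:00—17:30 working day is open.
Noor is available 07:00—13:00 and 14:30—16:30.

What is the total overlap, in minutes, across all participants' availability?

30 minutes

Tomás free within 07:00–17:30: 09:00–10:00, 12:30–17:30.
Bob free within 07:00–17:30: 07:00–11:30, 12:30–14:30, 15:00–17:30.
Zheng free within 07:00–17:30: 07:00–12:00, 14:30–15:00, 16:00–16:30.
Oksana free within 07:00–17:30: 07:00–09:30, 10:30–11:00, 11:30–12:30, 13:00–15:00.
Kira ∩ Tomás: 09:00–10:00, 12:30–13:00, 14:00–17:30.
Kira ∩ Tomás ∩ Bob: 09:00–10:00, 12:30–13:00, 14:00–14:30, 15:00–17:30.
Kira ∩ Tomás ∩ Bob ∩ Zheng: 09:00–10:00, 16:00–16:30.
Kira ∩ Tomás ∩ Bob ∩ Zheng ∩ Oksana: 09:00–09:30.
Kira ∩ Tomás ∩ Bob ∩ Zheng ∩ Oksana ∩ Noor: 09:00–09:30.
Total common minutes: 30.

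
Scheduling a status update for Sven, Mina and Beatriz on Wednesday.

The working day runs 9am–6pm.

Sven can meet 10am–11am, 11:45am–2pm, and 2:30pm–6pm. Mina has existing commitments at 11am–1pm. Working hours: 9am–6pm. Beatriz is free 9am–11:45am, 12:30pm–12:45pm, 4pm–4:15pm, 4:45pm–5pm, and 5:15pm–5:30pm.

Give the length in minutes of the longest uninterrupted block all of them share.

Mina free within 09:00–18:00: 09:00–11:00, 13:00–18:00.
Sven ∩ Mina: 10:00–11:00, 13:00–14:00, 14:30–18:00.
Sven ∩ Mina ∩ Beatriz: 10:00–11:00, 16:00–16:15, 16:45–17:00, 17:15–17:30.
Common window lengths: 60, 15, 15, 15 min; longest is 60.

60 minutes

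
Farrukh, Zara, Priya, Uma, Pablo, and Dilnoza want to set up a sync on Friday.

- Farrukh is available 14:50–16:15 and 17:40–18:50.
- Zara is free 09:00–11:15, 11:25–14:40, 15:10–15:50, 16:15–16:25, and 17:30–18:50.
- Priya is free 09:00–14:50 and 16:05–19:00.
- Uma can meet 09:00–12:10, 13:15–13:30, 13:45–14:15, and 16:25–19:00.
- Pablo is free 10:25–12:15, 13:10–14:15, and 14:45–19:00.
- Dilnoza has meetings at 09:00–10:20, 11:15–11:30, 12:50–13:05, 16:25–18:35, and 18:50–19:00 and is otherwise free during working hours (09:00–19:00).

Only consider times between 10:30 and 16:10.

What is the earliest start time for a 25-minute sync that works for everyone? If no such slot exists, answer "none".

none

Dilnoza free within 09:00–19:00: 10:20–11:15, 11:30–12:50, 13:05–16:25, 18:35–18:50.
Farrukh ∩ Zara: 15:10–15:50, 17:40–18:50.
Farrukh ∩ Zara ∩ Priya: 17:40–18:50.
Farrukh ∩ Zara ∩ Priya ∩ Uma: 17:40–18:50.
Farrukh ∩ Zara ∩ Priya ∩ Uma ∩ Pablo: 17:40–18:50.
Farrukh ∩ Zara ∩ Priya ∩ Uma ∩ Pablo ∩ Dilnoza: 18:35–18:50.
Restricted to 10:30–16:10: (none).
Windows ≥ 25 min: (none).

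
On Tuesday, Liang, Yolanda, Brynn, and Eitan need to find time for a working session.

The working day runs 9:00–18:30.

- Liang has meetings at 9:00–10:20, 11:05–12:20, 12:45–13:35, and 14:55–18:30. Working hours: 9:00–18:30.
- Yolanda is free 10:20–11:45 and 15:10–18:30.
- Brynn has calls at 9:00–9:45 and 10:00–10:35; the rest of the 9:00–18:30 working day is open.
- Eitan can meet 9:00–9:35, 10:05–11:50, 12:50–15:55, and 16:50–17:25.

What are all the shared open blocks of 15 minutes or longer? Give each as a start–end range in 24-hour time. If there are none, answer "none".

10:35–11:05

Liang free within 09:00–18:30: 10:20–11:05, 12:20–12:45, 13:35–14:55.
Brynn free within 09:00–18:30: 09:45–10:00, 10:35–18:30.
Liang ∩ Yolanda: 10:20–11:05.
Liang ∩ Yolanda ∩ Brynn: 10:35–11:05.
Liang ∩ Yolanda ∩ Brynn ∩ Eitan: 10:35–11:05.
Windows ≥ 15 min: 10:35–11:05.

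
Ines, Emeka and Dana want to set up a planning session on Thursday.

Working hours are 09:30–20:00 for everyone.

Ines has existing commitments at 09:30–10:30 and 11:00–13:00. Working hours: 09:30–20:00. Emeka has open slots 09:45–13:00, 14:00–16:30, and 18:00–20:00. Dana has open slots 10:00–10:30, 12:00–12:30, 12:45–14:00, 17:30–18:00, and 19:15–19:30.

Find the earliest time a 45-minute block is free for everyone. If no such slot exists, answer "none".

Ines free within 09:30–20:00: 10:30–11:00, 13:00–20:00.
Ines ∩ Emeka: 10:30–11:00, 14:00–16:30, 18:00–20:00.
Ines ∩ Emeka ∩ Dana: 19:15–19:30.
Windows ≥ 45 min: (none).

none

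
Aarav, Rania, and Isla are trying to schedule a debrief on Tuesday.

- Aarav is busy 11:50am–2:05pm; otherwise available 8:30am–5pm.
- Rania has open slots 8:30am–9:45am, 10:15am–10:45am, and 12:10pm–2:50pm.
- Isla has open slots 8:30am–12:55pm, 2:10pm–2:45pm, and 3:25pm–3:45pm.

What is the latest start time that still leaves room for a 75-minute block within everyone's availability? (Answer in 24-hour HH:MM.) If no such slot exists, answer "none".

08:30

Aarav free within 08:30–17:00: 08:30–11:50, 14:05–17:00.
Aarav ∩ Rania: 08:30–09:45, 10:15–10:45, 14:05–14:50.
Aarav ∩ Rania ∩ Isla: 08:30–09:45, 10:15–10:45, 14:10–14:45.
Windows ≥ 75 min: 08:30–09:45.
Latest start in the last window 08:30–09:45 is 09:45 − 75 min = 08:30.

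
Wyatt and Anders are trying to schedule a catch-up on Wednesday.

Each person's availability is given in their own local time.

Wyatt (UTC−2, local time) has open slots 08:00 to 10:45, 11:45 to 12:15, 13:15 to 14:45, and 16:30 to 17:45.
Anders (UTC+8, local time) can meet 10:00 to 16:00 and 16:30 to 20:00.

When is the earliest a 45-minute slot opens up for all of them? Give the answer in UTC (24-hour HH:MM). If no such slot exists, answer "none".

Wyatt → UTC: 10:00–12:45, 13:45–14:15, 15:15–16:45, 18:30–19:45.
Anders → UTC: 02:00–08:00, 08:30–12:00.
Wyatt ∩ Anders: 10:00–12:00.
Windows ≥ 45 min: 10:00–12:00.
Earliest such window starts at 10:00.

10:00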